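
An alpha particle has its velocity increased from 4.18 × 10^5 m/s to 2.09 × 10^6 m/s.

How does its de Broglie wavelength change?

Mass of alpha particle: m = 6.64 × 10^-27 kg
The wavelength decreases by a factor of 5.

Using λ = h/(mv):

Initial wavelength: λ₁ = h/(mv₁) = 2.39 × 10^-13 m
Final wavelength: λ₂ = h/(mv₂) = 4.77 × 10^-14 m

Since λ ∝ 1/v, when velocity increases by a factor of 5, the wavelength decreases by a factor of 5.

λ₂/λ₁ = v₁/v₂ = 1/5

The wavelength decreases by a factor of 5.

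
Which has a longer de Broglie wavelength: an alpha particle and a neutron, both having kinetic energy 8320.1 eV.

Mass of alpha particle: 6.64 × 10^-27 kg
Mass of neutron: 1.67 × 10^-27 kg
The neutron has the longer wavelength.

Using λ = h/√(2mKE):

For alpha particle: λ₁ = h/√(2m₁KE) = 1.57 × 10^-13 m
For neutron: λ₂ = h/√(2m₂KE) = 3.14 × 10^-13 m

Since λ ∝ 1/√m at constant kinetic energy, the lighter particle has the longer wavelength.

The neutron has the longer de Broglie wavelength.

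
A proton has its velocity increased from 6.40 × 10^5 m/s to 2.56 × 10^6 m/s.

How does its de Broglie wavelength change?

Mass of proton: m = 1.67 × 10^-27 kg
The wavelength decreases by a factor of 4.

Using λ = h/(mv):

Initial wavelength: λ₁ = h/(mv₁) = 6.20 × 10^-13 m
Final wavelength: λ₂ = h/(mv₂) = 1.55 × 10^-13 m

Since λ ∝ 1/v, when velocity increases by a factor of 4, the wavelength decreases by a factor of 4.

λ₂/λ₁ = v₁/v₂ = 1/4

The wavelength decreases by a factor of 4.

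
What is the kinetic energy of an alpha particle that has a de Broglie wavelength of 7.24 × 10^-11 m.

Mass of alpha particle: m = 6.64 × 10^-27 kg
6.31 × 10^-21 J (or 0.0394 eV)

From λ = h/√(2mKE), we solve for KE:

λ² = h²/(2mKE)
KE = h²/(2mλ²)
KE = (6.626 × 10^-34 J·s)² / (2 × 6.64 × 10^-27 kg × (7.24 × 10^-11 m)²)
KE = 6.31 × 10^-21 J
KE = 0.0394 eV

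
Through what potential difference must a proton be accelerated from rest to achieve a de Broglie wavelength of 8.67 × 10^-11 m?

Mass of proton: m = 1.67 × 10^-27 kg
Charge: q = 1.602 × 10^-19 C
1.09 × 10^-1 V

From λ = h/√(2mqV), we solve for V:

λ² = h²/(2mqV)
V = h²/(2mqλ²)
V = (6.626 × 10^-34 J·s)² / (2 × 1.67 × 10^-27 kg × 1.602 × 10^-19 C × (8.67 × 10^-11 m)²)
V = 1.09 × 10^-1 V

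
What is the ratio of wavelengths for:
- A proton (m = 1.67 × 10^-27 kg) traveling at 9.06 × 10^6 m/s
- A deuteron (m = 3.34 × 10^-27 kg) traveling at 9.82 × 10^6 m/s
λ₁/λ₂ = 2.17

Using λ = h/(mv):

λ₁ = h/(m₁v₁) = 4.38 × 10^-14 m
λ₂ = h/(m₂v₂) = 2.02 × 10^-14 m

Ratio λ₁/λ₂ = (m₂v₂)/(m₁v₁)
         = (3.34 × 10^-27 kg × 9.82 × 10^6 m/s) / (1.67 × 10^-27 kg × 9.06 × 10^6 m/s)
         = 2.17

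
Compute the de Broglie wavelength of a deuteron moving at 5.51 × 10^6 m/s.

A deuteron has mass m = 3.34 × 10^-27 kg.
3.60 × 10^-14 m

Using the de Broglie relation λ = h/(mv):

λ = h/(mv)
λ = (6.626 × 10^-34 J·s) / (3.34 × 10^-27 kg × 5.51 × 10^6 m/s)
λ = 3.60 × 10^-14 m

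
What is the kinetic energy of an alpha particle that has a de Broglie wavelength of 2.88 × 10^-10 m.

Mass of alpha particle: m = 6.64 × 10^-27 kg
3.99 × 10^-22 J (or 2.49 × 10^-3 eV)

From λ = h/√(2mKE), we solve for KE:

λ² = h²/(2mKE)
KE = h²/(2mλ²)
KE = (6.626 × 10^-34 J·s)² / (2 × 6.64 × 10^-27 kg × (2.88 × 10^-10 m)²)
KE = 3.99 × 10^-22 J
KE = 2.49 × 10^-3 eV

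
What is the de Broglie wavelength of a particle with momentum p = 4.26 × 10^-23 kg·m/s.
1.56 × 10^-11 m

Using the de Broglie relation λ = h/p:

λ = h/p
λ = (6.626 × 10^-34 J·s) / (4.26 × 10^-23 kg·m/s)
λ = 1.56 × 10^-11 m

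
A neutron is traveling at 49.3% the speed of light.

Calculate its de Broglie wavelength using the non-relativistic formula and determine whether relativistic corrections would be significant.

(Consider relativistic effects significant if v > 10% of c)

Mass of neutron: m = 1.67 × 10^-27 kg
Yes, relativistic corrections are needed.

Using the non-relativistic de Broglie formula λ = h/(mv):

v = 49.3% × c = 1.478 × 10^8 m/s

λ = h/(mv)
λ = (6.626 × 10^-34 J·s) / (1.67 × 10^-27 kg × 1.478 × 10^8 m/s)
λ = 2.68 × 10^-15 m

Since v = 49.3% of c > 10% of c, relativistic corrections ARE significant and the actual wavelength would differ from this non-relativistic estimate.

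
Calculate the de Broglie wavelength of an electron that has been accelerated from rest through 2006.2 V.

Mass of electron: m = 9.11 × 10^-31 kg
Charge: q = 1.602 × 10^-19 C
2.74 × 10^-11 m

When a particle is accelerated through voltage V, it gains kinetic energy KE = qV.

The de Broglie wavelength is then λ = h/√(2mqV):

λ = h/√(2mqV)
λ = (6.626 × 10^-34 J·s) / √(2 × 9.11 × 10^-31 kg × 1.602 × 10^-19 C × 2006.2 V)
λ = 2.74 × 10^-11 m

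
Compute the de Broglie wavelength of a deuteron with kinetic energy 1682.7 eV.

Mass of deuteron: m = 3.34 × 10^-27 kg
4.94 × 10^-13 m

Using λ = h/√(2mKE):

First convert KE to Joules: KE = 1682.7 eV = 2.696 × 10^-16 J

λ = h/√(2mKE)
λ = (6.626 × 10^-34 J·s) / √(2 × 3.34 × 10^-27 kg × 2.696 × 10^-16 J)
λ = 4.94 × 10^-13 m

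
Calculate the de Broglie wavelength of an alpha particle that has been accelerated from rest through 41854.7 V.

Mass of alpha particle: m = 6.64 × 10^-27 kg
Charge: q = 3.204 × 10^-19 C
4.97 × 10^-14 m

When a particle is accelerated through voltage V, it gains kinetic energy KE = qV.

The de Broglie wavelength is then λ = h/√(2mqV):

λ = h/√(2mqV)
λ = (6.626 × 10^-34 J·s) / √(2 × 6.64 × 10^-27 kg × 3.204 × 10^-19 C × 41854.7 V)
λ = 4.97 × 10^-14 m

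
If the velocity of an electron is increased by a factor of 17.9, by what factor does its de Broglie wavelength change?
The wavelength decreases by a factor of 17.9.

From λ = h/(mv), the wavelength is inversely proportional to velocity:

λ ∝ 1/v

If v → 17.9v, then λ → λ/17.9

When velocity is increased by a factor of 17.9, the wavelength decreases by a factor of 17.9.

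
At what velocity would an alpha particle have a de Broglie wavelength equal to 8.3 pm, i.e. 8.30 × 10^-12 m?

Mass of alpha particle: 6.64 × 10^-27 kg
1.20 × 10^4 m/s

From λ = h/(mv), solve for v:

v = h/(mλ)
v = (6.626 × 10^-34 J·s) / (6.64 × 10^-27 kg × 8.30 × 10^-12 m)
v = 1.20 × 10^4 m/s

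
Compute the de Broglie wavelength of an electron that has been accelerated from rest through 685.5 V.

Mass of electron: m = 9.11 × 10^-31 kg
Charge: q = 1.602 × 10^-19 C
4.68 × 10^-11 m

When a particle is accelerated through voltage V, it gains kinetic energy KE = qV.

The de Broglie wavelength is then λ = h/√(2mqV):

λ = h/√(2mqV)
λ = (6.626 × 10^-34 J·s) / √(2 × 9.11 × 10^-31 kg × 1.602 × 10^-19 C × 685.5 V)
λ = 4.68 × 10^-11 m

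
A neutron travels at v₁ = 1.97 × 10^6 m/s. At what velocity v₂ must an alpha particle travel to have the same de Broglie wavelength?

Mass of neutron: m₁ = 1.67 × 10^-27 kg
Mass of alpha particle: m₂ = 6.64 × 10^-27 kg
v₂ = 4.95 × 10^5 m/s

For equal de Broglie wavelengths: λ₁ = λ₂

h/(m₁v₁) = h/(m₂v₂)
m₁v₁ = m₂v₂
v₂ = v₁ · (m₁/m₂)

v₂ = 1.97 × 10^6 m/s × (1.67 × 10^-27 kg / 6.64 × 10^-27 kg)
v₂ = 4.95 × 10^5 m/s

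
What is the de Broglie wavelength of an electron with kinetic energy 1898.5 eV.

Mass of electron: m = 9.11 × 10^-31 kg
2.81 × 10^-11 m

Using λ = h/√(2mKE):

First convert KE to Joules: KE = 1898.5 eV = 3.042 × 10^-16 J

λ = h/√(2mKE)
λ = (6.626 × 10^-34 J·s) / √(2 × 9.11 × 10^-31 kg × 3.042 × 10^-16 J)
λ = 2.81 × 10^-11 m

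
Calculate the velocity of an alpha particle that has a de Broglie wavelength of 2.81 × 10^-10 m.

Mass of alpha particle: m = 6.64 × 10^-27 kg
3.55 × 10^2 m/s

From the de Broglie relation λ = h/(mv), we solve for v:

v = h/(mλ)
v = (6.626 × 10^-34 J·s) / (6.64 × 10^-27 kg × 2.81 × 10^-10 m)
v = 3.55 × 10^2 m/s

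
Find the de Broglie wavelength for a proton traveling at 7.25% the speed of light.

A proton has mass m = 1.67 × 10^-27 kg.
1.83 × 10^-14 m

Using the de Broglie relation λ = h/(mv):

v = 7.25% × c = 2.173 × 10^7 m/s

λ = h/(mv)
λ = (6.626 × 10^-34 J·s) / (1.67 × 10^-27 kg × 2.173 × 10^7 m/s)
λ = 1.83 × 10^-14 m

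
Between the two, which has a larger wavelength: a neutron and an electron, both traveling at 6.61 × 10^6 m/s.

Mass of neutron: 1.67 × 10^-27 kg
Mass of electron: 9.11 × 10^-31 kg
The electron has the longer wavelength.

Using λ = h/(mv), since both particles have the same velocity, the wavelength depends only on mass.

For neutron: λ₁ = h/(m₁v) = 6.00 × 10^-14 m
For electron: λ₂ = h/(m₂v) = 1.10 × 10^-10 m

Since λ ∝ 1/m at constant velocity, the lighter particle has the longer wavelength.

The electron has the longer de Broglie wavelength.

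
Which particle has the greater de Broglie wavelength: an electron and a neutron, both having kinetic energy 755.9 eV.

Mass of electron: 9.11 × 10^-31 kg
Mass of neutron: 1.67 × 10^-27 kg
The electron has the longer wavelength.

Using λ = h/√(2mKE):

For electron: λ₁ = h/√(2m₁KE) = 4.46 × 10^-11 m
For neutron: λ₂ = h/√(2m₂KE) = 1.04 × 10^-12 m

Since λ ∝ 1/√m at constant kinetic energy, the lighter particle has the longer wavelength.

The electron has the longer de Broglie wavelength.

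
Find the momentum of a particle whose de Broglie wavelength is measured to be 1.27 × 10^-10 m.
5.22 × 10^-24 kg·m/s

From the de Broglie relation λ = h/p, we solve for p:

p = h/λ
p = (6.626 × 10^-34 J·s) / (1.27 × 10^-10 m)
p = 5.22 × 10^-24 kg·m/s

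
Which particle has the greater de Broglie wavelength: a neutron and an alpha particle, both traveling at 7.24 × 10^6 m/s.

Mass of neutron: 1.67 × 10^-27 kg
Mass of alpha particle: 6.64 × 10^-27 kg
The neutron has the longer wavelength.

Using λ = h/(mv), since both particles have the same velocity, the wavelength depends only on mass.

For neutron: λ₁ = h/(m₁v) = 5.48 × 10^-14 m
For alpha particle: λ₂ = h/(m₂v) = 1.38 × 10^-14 m

Since λ ∝ 1/m at constant velocity, the lighter particle has the longer wavelength.

The neutron has the longer de Broglie wavelength.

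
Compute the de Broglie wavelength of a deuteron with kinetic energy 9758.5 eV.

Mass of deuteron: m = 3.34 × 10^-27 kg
2.05 × 10^-13 m

Using λ = h/√(2mKE):

First convert KE to Joules: KE = 9758.5 eV = 1.563 × 10^-15 J

λ = h/√(2mKE)
λ = (6.626 × 10^-34 J·s) / √(2 × 3.34 × 10^-27 kg × 1.563 × 10^-15 J)
λ = 2.05 × 10^-13 m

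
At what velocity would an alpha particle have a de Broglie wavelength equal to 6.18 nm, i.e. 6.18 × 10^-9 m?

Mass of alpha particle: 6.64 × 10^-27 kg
1.61 × 10^1 m/s

From λ = h/(mv), solve for v:

v = h/(mλ)
v = (6.626 × 10^-34 J·s) / (6.64 × 10^-27 kg × 6.18 × 10^-9 m)
v = 1.61 × 10^1 m/s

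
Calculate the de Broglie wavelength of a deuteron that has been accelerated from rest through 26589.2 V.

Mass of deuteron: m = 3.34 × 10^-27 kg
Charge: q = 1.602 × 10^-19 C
1.24 × 10^-13 m

When a particle is accelerated through voltage V, it gains kinetic energy KE = qV.

The de Broglie wavelength is then λ = h/√(2mqV):

λ = h/√(2mqV)
λ = (6.626 × 10^-34 J·s) / √(2 × 3.34 × 10^-27 kg × 1.602 × 10^-19 C × 26589.2 V)
λ = 1.24 × 10^-13 m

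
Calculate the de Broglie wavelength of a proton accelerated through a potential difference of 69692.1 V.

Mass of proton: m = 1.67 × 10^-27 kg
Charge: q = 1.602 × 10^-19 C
1.09 × 10^-13 m

When a particle is accelerated through voltage V, it gains kinetic energy KE = qV.

The de Broglie wavelength is then λ = h/√(2mqV):

λ = h/√(2mqV)
λ = (6.626 × 10^-34 J·s) / √(2 × 1.67 × 10^-27 kg × 1.602 × 10^-19 C × 69692.1 V)
λ = 1.09 × 10^-13 m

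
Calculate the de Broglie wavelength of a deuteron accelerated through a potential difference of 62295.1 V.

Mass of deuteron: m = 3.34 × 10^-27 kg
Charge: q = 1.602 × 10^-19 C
8.12 × 10^-14 m

When a particle is accelerated through voltage V, it gains kinetic energy KE = qV.

The de Broglie wavelength is then λ = h/√(2mqV):

λ = h/√(2mqV)
λ = (6.626 × 10^-34 J·s) / √(2 × 3.34 × 10^-27 kg × 1.602 × 10^-19 C × 62295.1 V)
λ = 8.12 × 10^-14 m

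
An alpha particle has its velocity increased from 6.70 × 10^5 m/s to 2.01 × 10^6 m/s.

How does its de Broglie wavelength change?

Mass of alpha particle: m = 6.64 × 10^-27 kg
The wavelength decreases by a factor of 3.

Using λ = h/(mv):

Initial wavelength: λ₁ = h/(mv₁) = 1.49 × 10^-13 m
Final wavelength: λ₂ = h/(mv₂) = 4.96 × 10^-14 m

Since λ ∝ 1/v, when velocity increases by a factor of 3, the wavelength decreases by a factor of 3.

λ₂/λ₁ = v₁/v₂ = 1/3

The wavelength decreases by a factor of 3.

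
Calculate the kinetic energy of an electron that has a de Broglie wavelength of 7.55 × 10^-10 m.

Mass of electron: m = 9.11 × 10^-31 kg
4.23 × 10^-19 J (or 2.64 eV)

From λ = h/√(2mKE), we solve for KE:

λ² = h²/(2mKE)
KE = h²/(2mλ²)
KE = (6.626 × 10^-34 J·s)² / (2 × 9.11 × 10^-31 kg × (7.55 × 10^-10 m)²)
KE = 4.23 × 10^-19 J
KE = 2.64 eV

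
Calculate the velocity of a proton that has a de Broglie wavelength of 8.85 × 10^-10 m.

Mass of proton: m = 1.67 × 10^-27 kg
4.48 × 10^2 m/s

From the de Broglie relation λ = h/(mv), we solve for v:

v = h/(mλ)
v = (6.626 × 10^-34 J·s) / (1.67 × 10^-27 kg × 8.85 × 10^-10 m)
v = 4.48 × 10^2 m/s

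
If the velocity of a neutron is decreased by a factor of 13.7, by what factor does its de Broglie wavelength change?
The wavelength increases by a factor of 13.7.

From λ = h/(mv), the wavelength is inversely proportional to velocity:

λ ∝ 1/v

If v → v/13.7, then λ → 13.7λ

When velocity is decreased by a factor of 13.7, the wavelength increases by a factor of 13.7.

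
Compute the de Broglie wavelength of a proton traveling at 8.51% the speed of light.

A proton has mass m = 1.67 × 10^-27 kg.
1.56 × 10^-14 m

Using the de Broglie relation λ = h/(mv):

v = 8.51% × c = 2.551 × 10^7 m/s

λ = h/(mv)
λ = (6.626 × 10^-34 J·s) / (1.67 × 10^-27 kg × 2.551 × 10^7 m/s)
λ = 1.56 × 10^-14 m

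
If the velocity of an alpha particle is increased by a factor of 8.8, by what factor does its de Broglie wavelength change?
The wavelength decreases by a factor of 8.8.

From λ = h/(mv), the wavelength is inversely proportional to velocity:

λ ∝ 1/v

If v → 8.8v, then λ → λ/8.8

When velocity is increased by a factor of 8.8, the wavelength decreases by a factor of 8.8.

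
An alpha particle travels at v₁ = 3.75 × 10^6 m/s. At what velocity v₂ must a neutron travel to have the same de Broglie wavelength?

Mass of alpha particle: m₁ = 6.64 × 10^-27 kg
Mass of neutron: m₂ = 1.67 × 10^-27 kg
v₂ = 1.49 × 10^7 m/s

For equal de Broglie wavelengths: λ₁ = λ₂

h/(m₁v₁) = h/(m₂v₂)
m₁v₁ = m₂v₂
v₂ = v₁ · (m₁/m₂)

v₂ = 3.75 × 10^6 m/s × (6.64 × 10^-27 kg / 1.67 × 10^-27 kg)
v₂ = 1.49 × 10^7 m/s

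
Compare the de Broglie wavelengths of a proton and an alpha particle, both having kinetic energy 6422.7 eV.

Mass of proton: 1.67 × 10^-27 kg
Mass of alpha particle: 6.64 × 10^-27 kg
The proton has the longer wavelength.

Using λ = h/√(2mKE):

For proton: λ₁ = h/√(2m₁KE) = 3.57 × 10^-13 m
For alpha particle: λ₂ = h/√(2m₂KE) = 1.79 × 10^-13 m

Since λ ∝ 1/√m at constant kinetic energy, the lighter particle has the longer wavelength.

The proton has the longer de Broglie wavelength.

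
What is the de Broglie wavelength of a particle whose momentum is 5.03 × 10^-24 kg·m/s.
1.32 × 10^-10 m

Using the de Broglie relation λ = h/p:

λ = h/p
λ = (6.626 × 10^-34 J·s) / (5.03 × 10^-24 kg·m/s)
λ = 1.32 × 10^-10 m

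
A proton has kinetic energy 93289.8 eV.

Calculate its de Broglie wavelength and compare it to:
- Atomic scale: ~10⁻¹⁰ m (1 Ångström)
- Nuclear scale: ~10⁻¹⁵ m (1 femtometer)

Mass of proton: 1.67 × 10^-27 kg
λ = 9.38 × 10^-14 m, which is between nuclear and atomic scales.

Using λ = h/√(2mKE):

KE = 93289.8 eV = 1.495 × 10^-14 J

λ = h/√(2mKE)
λ = (6.626 × 10^-34 J·s) / √(2 × 1.67 × 10^-27 kg × 1.495 × 10^-14 J)
λ = 9.38 × 10^-14 m

Comparison:
- Atomic scale (10⁻¹⁰ m): λ is 0.00094× this size
- Nuclear scale (10⁻¹⁵ m): λ is 94× this size

The wavelength is between nuclear and atomic scales.

This wavelength is appropriate for probing atomic structure but too large for nuclear physics experiments.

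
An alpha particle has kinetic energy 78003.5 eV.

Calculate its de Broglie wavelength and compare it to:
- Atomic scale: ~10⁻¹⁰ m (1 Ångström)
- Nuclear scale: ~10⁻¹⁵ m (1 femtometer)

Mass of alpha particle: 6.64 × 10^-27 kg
λ = 5.14 × 10^-14 m, which is between nuclear and atomic scales.

Using λ = h/√(2mKE):

KE = 78003.5 eV = 1.250 × 10^-14 J

λ = h/√(2mKE)
λ = (6.626 × 10^-34 J·s) / √(2 × 6.64 × 10^-27 kg × 1.250 × 10^-14 J)
λ = 5.14 × 10^-14 m

Comparison:
- Atomic scale (10⁻¹⁰ m): λ is 0.00051× this size
- Nuclear scale (10⁻¹⁵ m): λ is 51× this size

The wavelength is between nuclear and atomic scales.

This wavelength is appropriate for probing atomic structure but too large for nuclear physics experiments.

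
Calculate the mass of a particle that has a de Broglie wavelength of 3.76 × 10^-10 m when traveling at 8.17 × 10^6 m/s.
2.16 × 10^-31 kg

From the de Broglie relation λ = h/(mv), we solve for m:

m = h/(λv)
m = (6.626 × 10^-34 J·s) / (3.76 × 10^-10 m × 8.17 × 10^6 m/s)
m = 2.16 × 10^-31 kg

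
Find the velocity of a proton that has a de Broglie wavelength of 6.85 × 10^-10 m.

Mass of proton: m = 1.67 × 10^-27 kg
5.79 × 10^2 m/s

From the de Broglie relation λ = h/(mv), we solve for v:

v = h/(mλ)
v = (6.626 × 10^-34 J·s) / (1.67 × 10^-27 kg × 6.85 × 10^-10 m)
v = 5.79 × 10^2 m/s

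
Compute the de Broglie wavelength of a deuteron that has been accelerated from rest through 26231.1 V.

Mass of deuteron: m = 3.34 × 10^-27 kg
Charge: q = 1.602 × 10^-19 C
1.25 × 10^-13 m

When a particle is accelerated through voltage V, it gains kinetic energy KE = qV.

The de Broglie wavelength is then λ = h/√(2mqV):

λ = h/√(2mqV)
λ = (6.626 × 10^-34 J·s) / √(2 × 3.34 × 10^-27 kg × 1.602 × 10^-19 C × 26231.1 V)
λ = 1.25 × 10^-13 m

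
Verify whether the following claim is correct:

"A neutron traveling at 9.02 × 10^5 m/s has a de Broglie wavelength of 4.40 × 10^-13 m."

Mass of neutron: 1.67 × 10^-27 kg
True

The claim is correct.

Using λ = h/(mv):
λ = (6.626 × 10^-34 J·s) / (1.67 × 10^-27 kg × 9.02 × 10^5 m/s)
λ = 4.40 × 10^-13 m

This matches the claimed value.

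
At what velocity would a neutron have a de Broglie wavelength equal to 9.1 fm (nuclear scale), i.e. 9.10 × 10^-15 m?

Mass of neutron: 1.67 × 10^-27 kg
4.36 × 10^7 m/s

From λ = h/(mv), solve for v:

v = h/(mλ)
v = (6.626 × 10^-34 J·s) / (1.67 × 10^-27 kg × 9.10 × 10^-15 m)
v = 4.36 × 10^7 m/s

Note: This velocity is 14.5% of the speed of light, so relativistic corrections would be needed for a more accurate calculation.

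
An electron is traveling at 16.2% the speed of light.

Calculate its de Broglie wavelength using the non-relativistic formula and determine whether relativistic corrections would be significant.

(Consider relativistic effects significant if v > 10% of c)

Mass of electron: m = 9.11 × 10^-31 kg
Yes, relativistic corrections are needed.

Using the non-relativistic de Broglie formula λ = h/(mv):

v = 16.2% × c = 4.857 × 10^7 m/s

λ = h/(mv)
λ = (6.626 × 10^-34 J·s) / (9.11 × 10^-31 kg × 4.857 × 10^7 m/s)
λ = 1.50 × 10^-11 m

Since v = 16.2% of c > 10% of c, relativistic corrections ARE significant and the actual wavelength would differ from this non-relativistic estimate.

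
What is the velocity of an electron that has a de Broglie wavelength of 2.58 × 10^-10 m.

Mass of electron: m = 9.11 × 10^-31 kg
2.82 × 10^6 m/s

From the de Broglie relation λ = h/(mv), we solve for v:

v = h/(mλ)
v = (6.626 × 10^-34 J·s) / (9.11 × 10^-31 kg × 2.58 × 10^-10 m)
v = 2.82 × 10^6 m/s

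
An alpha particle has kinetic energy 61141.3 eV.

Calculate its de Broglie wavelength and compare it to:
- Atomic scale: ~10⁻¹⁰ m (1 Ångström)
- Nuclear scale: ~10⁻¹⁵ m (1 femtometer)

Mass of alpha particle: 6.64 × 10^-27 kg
λ = 5.81 × 10^-14 m, which is between nuclear and atomic scales.

Using λ = h/√(2mKE):

KE = 61141.3 eV = 9.796 × 10^-15 J

λ = h/√(2mKE)
λ = (6.626 × 10^-34 J·s) / √(2 × 6.64 × 10^-27 kg × 9.796 × 10^-15 J)
λ = 5.81 × 10^-14 m

Comparison:
- Atomic scale (10⁻¹⁰ m): λ is 0.00058× this size
- Nuclear scale (10⁻¹⁵ m): λ is 58× this size

The wavelength is between nuclear and atomic scales.

This wavelength is appropriate for probing atomic structure but too large for nuclear physics experiments.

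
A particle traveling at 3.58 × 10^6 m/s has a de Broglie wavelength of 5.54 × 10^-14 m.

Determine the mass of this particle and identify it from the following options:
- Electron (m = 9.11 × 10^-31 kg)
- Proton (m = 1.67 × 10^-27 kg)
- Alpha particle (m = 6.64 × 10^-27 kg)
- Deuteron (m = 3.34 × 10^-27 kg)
The particle is a deuteron.

From λ = h/(mv), solve for mass:

m = h/(λv)
m = (6.626 × 10^-34 J·s) / (5.54 × 10^-14 m × 3.58 × 10^6 m/s)
m = 3.34 × 10^-27 kg

Comparing with the listed masses, this is closest to a deuteron.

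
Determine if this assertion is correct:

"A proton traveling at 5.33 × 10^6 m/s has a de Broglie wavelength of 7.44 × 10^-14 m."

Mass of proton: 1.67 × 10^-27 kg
True

The claim is correct.

Using λ = h/(mv):
λ = (6.626 × 10^-34 J·s) / (1.67 × 10^-27 kg × 5.33 × 10^6 m/s)
λ = 7.44 × 10^-14 m

This matches the claimed value.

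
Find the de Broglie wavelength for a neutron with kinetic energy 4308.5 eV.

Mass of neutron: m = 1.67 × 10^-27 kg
4.36 × 10^-13 m

Using λ = h/√(2mKE):

First convert KE to Joules: KE = 4308.5 eV = 6.903 × 10^-16 J

λ = h/√(2mKE)
λ = (6.626 × 10^-34 J·s) / √(2 × 1.67 × 10^-27 kg × 6.903 × 10^-16 J)
λ = 4.36 × 10^-13 m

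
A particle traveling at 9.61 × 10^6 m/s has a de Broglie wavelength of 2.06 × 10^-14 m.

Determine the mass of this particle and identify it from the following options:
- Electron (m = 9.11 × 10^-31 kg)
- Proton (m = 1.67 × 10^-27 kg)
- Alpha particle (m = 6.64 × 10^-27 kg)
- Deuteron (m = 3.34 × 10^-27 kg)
The particle is a deuteron.

From λ = h/(mv), solve for mass:

m = h/(λv)
m = (6.626 × 10^-34 J·s) / (2.06 × 10^-14 m × 9.61 × 10^6 m/s)
m = 3.35 × 10^-27 kg

Comparing with the listed masses, this is closest to a deuteron.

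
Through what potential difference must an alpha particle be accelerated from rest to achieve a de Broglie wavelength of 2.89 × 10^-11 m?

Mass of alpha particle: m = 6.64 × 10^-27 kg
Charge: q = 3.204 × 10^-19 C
1.24 × 10^-1 V

From λ = h/√(2mqV), we solve for V:

λ² = h²/(2mqV)
V = h²/(2mqλ²)
V = (6.626 × 10^-34 J·s)² / (2 × 6.64 × 10^-27 kg × 3.204 × 10^-19 C × (2.89 × 10^-11 m)²)
V = 1.24 × 10^-1 V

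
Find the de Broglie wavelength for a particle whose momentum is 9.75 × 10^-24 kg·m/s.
6.80 × 10^-11 m

Using the de Broglie relation λ = h/p:

λ = h/p
λ = (6.626 × 10^-34 J·s) / (9.75 × 10^-24 kg·m/s)
λ = 6.80 × 10^-11 m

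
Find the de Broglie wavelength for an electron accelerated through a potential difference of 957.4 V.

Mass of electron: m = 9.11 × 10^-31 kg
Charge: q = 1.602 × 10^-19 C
3.96 × 10^-11 m

When a particle is accelerated through voltage V, it gains kinetic energy KE = qV.

The de Broglie wavelength is then λ = h/√(2mqV):

λ = h/√(2mqV)
λ = (6.626 × 10^-34 J·s) / √(2 × 9.11 × 10^-31 kg × 1.602 × 10^-19 C × 957.4 V)
λ = 3.96 × 10^-11 m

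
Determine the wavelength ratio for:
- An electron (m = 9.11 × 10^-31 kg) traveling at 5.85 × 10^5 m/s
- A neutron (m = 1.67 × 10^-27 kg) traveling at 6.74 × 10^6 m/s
λ₁/λ₂ = 2.11 × 10^4

Using λ = h/(mv):

λ₁ = h/(m₁v₁) = 1.24 × 10^-9 m
λ₂ = h/(m₂v₂) = 5.89 × 10^-14 m

Ratio λ₁/λ₂ = (m₂v₂)/(m₁v₁)
         = (1.67 × 10^-27 kg × 6.74 × 10^6 m/s) / (9.11 × 10^-31 kg × 5.85 × 10^5 m/s)
         = 2.11 × 10^4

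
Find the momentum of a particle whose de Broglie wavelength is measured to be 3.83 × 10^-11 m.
1.73 × 10^-23 kg·m/s

From the de Broglie relation λ = h/p, we solve for p:

p = h/λ
p = (6.626 × 10^-34 J·s) / (3.83 × 10^-11 m)
p = 1.73 × 10^-23 kg·m/s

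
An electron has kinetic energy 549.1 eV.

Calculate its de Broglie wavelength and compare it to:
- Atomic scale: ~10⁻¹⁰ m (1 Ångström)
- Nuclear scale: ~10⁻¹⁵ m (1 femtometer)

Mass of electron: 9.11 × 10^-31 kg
λ = 5.23 × 10^-11 m, which is between nuclear and atomic scales.

Using λ = h/√(2mKE):

KE = 549.1 eV = 8.798 × 10^-17 J

λ = h/√(2mKE)
λ = (6.626 × 10^-34 J·s) / √(2 × 9.11 × 10^-31 kg × 8.798 × 10^-17 J)
λ = 5.23 × 10^-11 m

Comparison:
- Atomic scale (10⁻¹⁰ m): λ is 0.52× this size
- Nuclear scale (10⁻¹⁵ m): λ is 5.2e+04× this size

The wavelength is between nuclear and atomic scales.

This wavelength is appropriate for probing atomic structure but too large for nuclear physics experiments.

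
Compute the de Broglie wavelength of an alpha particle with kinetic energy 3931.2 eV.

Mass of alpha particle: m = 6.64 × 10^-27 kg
2.29 × 10^-13 m

Using λ = h/√(2mKE):

First convert KE to Joules: KE = 3931.2 eV = 6.298 × 10^-16 J

λ = h/√(2mKE)
λ = (6.626 × 10^-34 J·s) / √(2 × 6.64 × 10^-27 kg × 6.298 × 10^-16 J)
λ = 2.29 × 10^-13 m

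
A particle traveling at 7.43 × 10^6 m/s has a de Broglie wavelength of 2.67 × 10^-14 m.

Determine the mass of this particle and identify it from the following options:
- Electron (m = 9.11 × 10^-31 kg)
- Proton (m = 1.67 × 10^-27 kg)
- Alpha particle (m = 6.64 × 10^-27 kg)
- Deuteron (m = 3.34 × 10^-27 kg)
The particle is a deuteron.

From λ = h/(mv), solve for mass:

m = h/(λv)
m = (6.626 × 10^-34 J·s) / (2.67 × 10^-14 m × 7.43 × 10^6 m/s)
m = 3.34 × 10^-27 kg

Comparing with the listed masses, this is closest to a deuteron.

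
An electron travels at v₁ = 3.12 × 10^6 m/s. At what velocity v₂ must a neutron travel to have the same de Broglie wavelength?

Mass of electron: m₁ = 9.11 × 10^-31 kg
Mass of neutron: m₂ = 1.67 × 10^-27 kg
v₂ = 1.70 × 10^3 m/s

For equal de Broglie wavelengths: λ₁ = λ₂

h/(m₁v₁) = h/(m₂v₂)
m₁v₁ = m₂v₂
v₂ = v₁ · (m₁/m₂)

v₂ = 3.12 × 10^6 m/s × (9.11 × 10^-31 kg / 1.67 × 10^-27 kg)
v₂ = 1.70 × 10^3 m/s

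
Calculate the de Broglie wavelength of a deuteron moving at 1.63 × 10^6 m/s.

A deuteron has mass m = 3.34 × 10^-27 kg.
1.22 × 10^-13 m

Using the de Broglie relation λ = h/(mv):

λ = h/(mv)
λ = (6.626 × 10^-34 J·s) / (3.34 × 10^-27 kg × 1.63 × 10^6 m/s)
λ = 1.22 × 10^-13 m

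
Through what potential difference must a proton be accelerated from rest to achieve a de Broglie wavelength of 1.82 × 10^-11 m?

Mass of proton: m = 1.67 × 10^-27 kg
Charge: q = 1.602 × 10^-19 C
2.48 V

From λ = h/√(2mqV), we solve for V:

λ² = h²/(2mqV)
V = h²/(2mqλ²)
V = (6.626 × 10^-34 J·s)² / (2 × 1.67 × 10^-27 kg × 1.602 × 10^-19 C × (1.82 × 10^-11 m)²)
V = 2.48 V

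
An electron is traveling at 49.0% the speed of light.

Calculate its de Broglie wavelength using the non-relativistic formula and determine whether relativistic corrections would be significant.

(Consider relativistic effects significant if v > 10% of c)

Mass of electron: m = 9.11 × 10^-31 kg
Yes, relativistic corrections are needed.

Using the non-relativistic de Broglie formula λ = h/(mv):

v = 49.0% × c = 1.469 × 10^8 m/s

λ = h/(mv)
λ = (6.626 × 10^-34 J·s) / (9.11 × 10^-31 kg × 1.469 × 10^8 m/s)
λ = 4.95 × 10^-12 m

Since v = 49.0% of c > 10% of c, relativistic corrections ARE significant and the actual wavelength would differ from this non-relativistic estimate.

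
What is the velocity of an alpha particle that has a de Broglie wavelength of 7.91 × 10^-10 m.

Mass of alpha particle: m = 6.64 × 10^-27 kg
1.26 × 10^2 m/s

From the de Broglie relation λ = h/(mv), we solve for v:

v = h/(mλ)
v = (6.626 × 10^-34 J·s) / (6.64 × 10^-27 kg × 7.91 × 10^-10 m)
v = 1.26 × 10^2 m/s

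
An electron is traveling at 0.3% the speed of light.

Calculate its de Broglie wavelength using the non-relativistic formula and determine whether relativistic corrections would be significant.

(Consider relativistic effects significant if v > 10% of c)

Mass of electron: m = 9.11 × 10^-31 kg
No, relativistic corrections are not needed.

Using the non-relativistic de Broglie formula λ = h/(mv):

v = 0.3% × c = 8.994 × 10^5 m/s

λ = h/(mv)
λ = (6.626 × 10^-34 J·s) / (9.11 × 10^-31 kg × 8.994 × 10^5 m/s)
λ = 8.09 × 10^-10 m

Since v = 0.3% of c < 10% of c, relativistic corrections are NOT significant and this non-relativistic result is a good approximation.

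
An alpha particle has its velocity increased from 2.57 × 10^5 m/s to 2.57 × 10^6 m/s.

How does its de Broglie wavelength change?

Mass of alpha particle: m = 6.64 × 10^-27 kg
The wavelength decreases by a factor of 10.

Using λ = h/(mv):

Initial wavelength: λ₁ = h/(mv₁) = 3.88 × 10^-13 m
Final wavelength: λ₂ = h/(mv₂) = 3.88 × 10^-14 m

Since λ ∝ 1/v, when velocity increases by a factor of 10, the wavelength decreases by a factor of 10.

λ₂/λ₁ = v₁/v₂ = 1/10

The wavelength decreases by a factor of 10.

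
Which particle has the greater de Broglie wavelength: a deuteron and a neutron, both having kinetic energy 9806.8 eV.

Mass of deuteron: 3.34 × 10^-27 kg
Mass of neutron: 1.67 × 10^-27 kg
The neutron has the longer wavelength.

Using λ = h/√(2mKE):

For deuteron: λ₁ = h/√(2m₁KE) = 2.05 × 10^-13 m
For neutron: λ₂ = h/√(2m₂KE) = 2.89 × 10^-13 m

Since λ ∝ 1/√m at constant kinetic energy, the lighter particle has the longer wavelength.

The neutron has the longer de Broglie wavelength.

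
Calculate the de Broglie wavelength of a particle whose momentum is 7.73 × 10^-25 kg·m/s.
8.57 × 10^-10 m

Using the de Broglie relation λ = h/p:

λ = h/p
λ = (6.626 × 10^-34 J·s) / (7.73 × 10^-25 kg·m/s)
λ = 8.57 × 10^-10 m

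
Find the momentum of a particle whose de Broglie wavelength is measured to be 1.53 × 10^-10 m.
4.33 × 10^-24 kg·m/s

From the de Broglie relation λ = h/p, we solve for p:

p = h/λ
p = (6.626 × 10^-34 J·s) / (1.53 × 10^-10 m)
p = 4.33 × 10^-24 kg·m/s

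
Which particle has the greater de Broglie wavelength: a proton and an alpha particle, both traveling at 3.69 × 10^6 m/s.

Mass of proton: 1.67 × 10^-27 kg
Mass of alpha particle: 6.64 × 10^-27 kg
The proton has the longer wavelength.

Using λ = h/(mv), since both particles have the same velocity, the wavelength depends only on mass.

For proton: λ₁ = h/(m₁v) = 1.08 × 10^-13 m
For alpha particle: λ₂ = h/(m₂v) = 2.70 × 10^-14 m

Since λ ∝ 1/m at constant velocity, the lighter particle has the longer wavelength.

The proton has the longer de Broglie wavelength.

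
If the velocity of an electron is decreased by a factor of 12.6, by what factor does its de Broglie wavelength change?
The wavelength increases by a factor of 12.6.

From λ = h/(mv), the wavelength is inversely proportional to velocity:

λ ∝ 1/v

If v → v/12.6, then λ → 12.6λ

When velocity is decreased by a factor of 12.6, the wavelength increases by a factor of 12.6.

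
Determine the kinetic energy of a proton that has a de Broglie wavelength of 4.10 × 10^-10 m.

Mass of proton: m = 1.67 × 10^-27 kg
7.82 × 10^-22 J (or 4.88 × 10^-3 eV)

From λ = h/√(2mKE), we solve for KE:

λ² = h²/(2mKE)
KE = h²/(2mλ²)
KE = (6.626 × 10^-34 J·s)² / (2 × 1.67 × 10^-27 kg × (4.10 × 10^-10 m)²)
KE = 7.82 × 10^-22 J
KE = 4.88 × 10^-3 eV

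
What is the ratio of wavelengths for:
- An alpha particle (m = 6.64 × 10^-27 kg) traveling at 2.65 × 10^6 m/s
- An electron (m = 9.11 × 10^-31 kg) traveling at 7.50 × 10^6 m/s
λ₁/λ₂ = 3.88 × 10^-4

Using λ = h/(mv):

λ₁ = h/(m₁v₁) = 3.77 × 10^-14 m
λ₂ = h/(m₂v₂) = 9.70 × 10^-11 m

Ratio λ₁/λ₂ = (m₂v₂)/(m₁v₁)
         = (9.11 × 10^-31 kg × 7.50 × 10^6 m/s) / (6.64 × 10^-27 kg × 2.65 × 10^6 m/s)
         = 3.88 × 10^-4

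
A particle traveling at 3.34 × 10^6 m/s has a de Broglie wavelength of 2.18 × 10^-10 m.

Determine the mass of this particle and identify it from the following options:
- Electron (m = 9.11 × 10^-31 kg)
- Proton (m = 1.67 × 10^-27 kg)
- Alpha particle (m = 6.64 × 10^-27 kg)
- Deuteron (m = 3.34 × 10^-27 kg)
The particle is an electron.

From λ = h/(mv), solve for mass:

m = h/(λv)
m = (6.626 × 10^-34 J·s) / (2.18 × 10^-10 m × 3.34 × 10^6 m/s)
m = 9.10 × 10^-31 kg

Comparing with the listed masses, this is closest to an electron.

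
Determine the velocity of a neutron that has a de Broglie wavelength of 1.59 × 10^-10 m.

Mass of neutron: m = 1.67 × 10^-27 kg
2.50 × 10^3 m/s

From the de Broglie relation λ = h/(mv), we solve for v:

v = h/(mλ)
v = (6.626 × 10^-34 J·s) / (1.67 × 10^-27 kg × 1.59 × 10^-10 m)
v = 2.50 × 10^3 m/s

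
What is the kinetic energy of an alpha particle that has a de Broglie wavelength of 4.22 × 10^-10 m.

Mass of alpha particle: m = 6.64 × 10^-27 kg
1.86 × 10^-22 J (or 1.16 × 10^-3 eV)

From λ = h/√(2mKE), we solve for KE:

λ² = h²/(2mKE)
KE = h²/(2mλ²)
KE = (6.626 × 10^-34 J·s)² / (2 × 6.64 × 10^-27 kg × (4.22 × 10^-10 m)²)
KE = 1.86 × 10^-22 J
KE = 1.16 × 10^-3 eV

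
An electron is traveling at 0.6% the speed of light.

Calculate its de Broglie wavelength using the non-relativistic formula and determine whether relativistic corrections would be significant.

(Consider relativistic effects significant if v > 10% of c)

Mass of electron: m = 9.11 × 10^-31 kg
No, relativistic corrections are not needed.

Using the non-relativistic de Broglie formula λ = h/(mv):

v = 0.6% × c = 1.799 × 10^6 m/s

λ = h/(mv)
λ = (6.626 × 10^-34 J·s) / (9.11 × 10^-31 kg × 1.799 × 10^6 m/s)
λ = 4.04 × 10^-10 m

Since v = 0.6% of c < 10% of c, relativistic corrections are NOT significant and this non-relativistic result is a good approximation.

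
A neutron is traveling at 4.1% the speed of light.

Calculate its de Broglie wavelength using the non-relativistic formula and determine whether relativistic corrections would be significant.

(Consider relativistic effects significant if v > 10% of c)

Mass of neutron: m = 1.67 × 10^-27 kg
No, relativistic corrections are not needed.

Using the non-relativistic de Broglie formula λ = h/(mv):

v = 4.1% × c = 1.229 × 10^7 m/s

λ = h/(mv)
λ = (6.626 × 10^-34 J·s) / (1.67 × 10^-27 kg × 1.229 × 10^7 m/s)
λ = 3.23 × 10^-14 m

Since v = 4.1% of c < 10% of c, relativistic corrections are NOT significant and this non-relativistic result is a good approximation.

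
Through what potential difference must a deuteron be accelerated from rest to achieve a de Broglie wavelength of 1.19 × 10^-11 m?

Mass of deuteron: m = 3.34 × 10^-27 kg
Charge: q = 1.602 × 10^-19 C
2.90 V

From λ = h/√(2mqV), we solve for V:

λ² = h²/(2mqV)
V = h²/(2mqλ²)
V = (6.626 × 10^-34 J·s)² / (2 × 3.34 × 10^-27 kg × 1.602 × 10^-19 C × (1.19 × 10^-11 m)²)
V = 2.90 V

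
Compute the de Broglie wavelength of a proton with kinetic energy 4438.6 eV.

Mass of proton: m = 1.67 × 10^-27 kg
4.30 × 10^-13 m

Using λ = h/√(2mKE):

First convert KE to Joules: KE = 4438.6 eV = 7.111 × 10^-16 J

λ = h/√(2mKE)
λ = (6.626 × 10^-34 J·s) / √(2 × 1.67 × 10^-27 kg × 7.111 × 10^-16 J)
λ = 4.30 × 10^-13 m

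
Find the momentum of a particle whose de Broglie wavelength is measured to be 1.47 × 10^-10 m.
4.51 × 10^-24 kg·m/s

From the de Broglie relation λ = h/p, we solve for p:

p = h/λ
p = (6.626 × 10^-34 J·s) / (1.47 × 10^-10 m)
p = 4.51 × 10^-24 kg·m/s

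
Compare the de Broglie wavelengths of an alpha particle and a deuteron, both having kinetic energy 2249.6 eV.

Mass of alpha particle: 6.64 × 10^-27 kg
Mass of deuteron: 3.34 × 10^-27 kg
The deuteron has the longer wavelength.

Using λ = h/√(2mKE):

For alpha particle: λ₁ = h/√(2m₁KE) = 3.03 × 10^-13 m
For deuteron: λ₂ = h/√(2m₂KE) = 4.27 × 10^-13 m

Since λ ∝ 1/√m at constant kinetic energy, the lighter particle has the longer wavelength.

The deuteron has the longer de Broglie wavelength.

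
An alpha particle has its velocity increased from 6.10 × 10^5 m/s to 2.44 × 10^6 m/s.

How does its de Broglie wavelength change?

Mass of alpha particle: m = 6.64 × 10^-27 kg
The wavelength decreases by a factor of 4.

Using λ = h/(mv):

Initial wavelength: λ₁ = h/(mv₁) = 1.64 × 10^-13 m
Final wavelength: λ₂ = h/(mv₂) = 4.09 × 10^-14 m

Since λ ∝ 1/v, when velocity increases by a factor of 4, the wavelength decreases by a factor of 4.

λ₂/λ₁ = v₁/v₂ = 1/4

The wavelength decreases by a factor of 4.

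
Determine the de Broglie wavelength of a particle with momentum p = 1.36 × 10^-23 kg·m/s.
4.87 × 10^-11 m

Using the de Broglie relation λ = h/p:

λ = h/p
λ = (6.626 × 10^-34 J·s) / (1.36 × 10^-23 kg·m/s)
λ = 4.87 × 10^-11 m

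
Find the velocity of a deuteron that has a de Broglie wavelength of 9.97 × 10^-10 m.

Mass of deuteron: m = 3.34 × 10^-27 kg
1.99 × 10^2 m/s

From the de Broglie relation λ = h/(mv), we solve for v:

v = h/(mλ)
v = (6.626 × 10^-34 J·s) / (3.34 × 10^-27 kg × 9.97 × 10^-10 m)
v = 1.99 × 10^2 m/s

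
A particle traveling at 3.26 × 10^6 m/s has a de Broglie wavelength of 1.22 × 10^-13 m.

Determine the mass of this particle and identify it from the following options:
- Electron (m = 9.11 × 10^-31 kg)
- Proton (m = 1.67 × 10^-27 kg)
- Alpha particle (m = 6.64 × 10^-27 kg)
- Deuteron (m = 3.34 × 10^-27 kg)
The particle is a proton.

From λ = h/(mv), solve for mass:

m = h/(λv)
m = (6.626 × 10^-34 J·s) / (1.22 × 10^-13 m × 3.26 × 10^6 m/s)
m = 1.67 × 10^-27 kg

Comparing with the listed masses, this is closest to a proton.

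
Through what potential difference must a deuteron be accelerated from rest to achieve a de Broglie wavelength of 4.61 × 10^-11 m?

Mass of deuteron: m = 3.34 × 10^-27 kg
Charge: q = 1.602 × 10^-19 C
1.93 × 10^-1 V

From λ = h/√(2mqV), we solve for V:

λ² = h²/(2mqV)
V = h²/(2mqλ²)
V = (6.626 × 10^-34 J·s)² / (2 × 3.34 × 10^-27 kg × 1.602 × 10^-19 C × (4.61 × 10^-11 m)²)
V = 1.93 × 10^-1 V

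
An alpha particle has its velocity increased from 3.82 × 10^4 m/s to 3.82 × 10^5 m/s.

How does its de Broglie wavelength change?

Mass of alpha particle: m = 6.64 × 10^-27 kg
The wavelength decreases by a factor of 10.

Using λ = h/(mv):

Initial wavelength: λ₁ = h/(mv₁) = 2.61 × 10^-12 m
Final wavelength: λ₂ = h/(mv₂) = 2.61 × 10^-13 m

Since λ ∝ 1/v, when velocity increases by a factor of 10, the wavelength decreases by a factor of 10.

λ₂/λ₁ = v₁/v₂ = 1/10

The wavelength decreases by a factor of 10.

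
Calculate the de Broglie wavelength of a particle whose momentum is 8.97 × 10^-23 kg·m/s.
7.39 × 10^-12 m

Using the de Broglie relation λ = h/p:

λ = h/p
λ = (6.626 × 10^-34 J·s) / (8.97 × 10^-23 kg·m/s)
λ = 7.39 × 10^-12 m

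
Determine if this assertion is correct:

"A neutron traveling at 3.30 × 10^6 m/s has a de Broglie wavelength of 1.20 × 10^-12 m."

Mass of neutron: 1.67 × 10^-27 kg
False

The claim is incorrect.

Using λ = h/(mv):
λ = (6.626 × 10^-34 J·s) / (1.67 × 10^-27 kg × 3.30 × 10^6 m/s)
λ = 1.20 × 10^-13 m

The actual wavelength differs from the claimed 1.20 × 10^-12 m.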